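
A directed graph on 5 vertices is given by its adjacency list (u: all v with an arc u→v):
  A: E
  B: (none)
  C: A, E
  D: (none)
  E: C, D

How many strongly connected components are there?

3

{A, C, E} are all mutually reachable — one SCC of size 3.
{D} is an SCC by itself.
{B} is an SCC by itself.
That gives 3 strongly connected components.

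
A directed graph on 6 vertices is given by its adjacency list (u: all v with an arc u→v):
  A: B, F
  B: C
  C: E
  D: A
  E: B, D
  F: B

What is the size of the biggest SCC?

6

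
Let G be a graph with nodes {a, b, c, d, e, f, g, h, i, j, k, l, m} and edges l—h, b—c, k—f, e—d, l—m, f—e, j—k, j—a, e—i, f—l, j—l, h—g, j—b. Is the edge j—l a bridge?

After removing j—l, the path j-k-f-l still connects them, so the edge is not a bridge.

No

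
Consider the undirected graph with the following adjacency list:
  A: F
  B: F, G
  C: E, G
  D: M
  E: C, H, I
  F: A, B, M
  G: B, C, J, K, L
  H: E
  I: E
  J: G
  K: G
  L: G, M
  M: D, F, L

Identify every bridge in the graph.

A-F, C-E, C-G, D-M, E-H, E-I, G-J, G-K

The edges on the cycle G-L-M-F-B-G are not bridges since each lies on that cycle.
But removing E-H disconnects E from H; removing G-J disconnects G from J; removing G-K disconnects G from K; removing E-I disconnects E from I — these are bridges.
In total 8 edges are bridges.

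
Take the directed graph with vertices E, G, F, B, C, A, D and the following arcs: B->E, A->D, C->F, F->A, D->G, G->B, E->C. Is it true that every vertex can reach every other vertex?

Yes

From B we can reach every vertex (A, B, C, D, E, F, G), and every vertex can reach B (A, B, C, D, E, F, G). So the whole graph is one strongly connected component.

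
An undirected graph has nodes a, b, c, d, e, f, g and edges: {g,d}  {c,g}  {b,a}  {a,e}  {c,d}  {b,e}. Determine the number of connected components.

3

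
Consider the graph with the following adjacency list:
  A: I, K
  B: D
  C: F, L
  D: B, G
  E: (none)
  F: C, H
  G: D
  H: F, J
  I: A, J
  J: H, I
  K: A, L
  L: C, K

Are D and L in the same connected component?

The component containing D is {B, D, G}, and L is not in it.

No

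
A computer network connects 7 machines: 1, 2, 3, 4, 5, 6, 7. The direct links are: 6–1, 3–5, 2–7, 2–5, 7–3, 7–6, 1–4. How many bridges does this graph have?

3

The edges on the cycle 2-7-3-5-2 are not bridges since each lies on that cycle.
But removing 1–4 disconnects 1 from 4; removing 1–6 disconnects 1 from 6; removing 7–6 disconnects 7 from 6 — these are bridges.
That makes 3 bridges.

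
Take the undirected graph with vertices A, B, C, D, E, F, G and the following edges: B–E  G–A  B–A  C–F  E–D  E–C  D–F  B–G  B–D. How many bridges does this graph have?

0

The edges on the cycle B-G-A-B are not bridges since each lies on that cycle.
Every edge lies on some cycle, so there are no bridges.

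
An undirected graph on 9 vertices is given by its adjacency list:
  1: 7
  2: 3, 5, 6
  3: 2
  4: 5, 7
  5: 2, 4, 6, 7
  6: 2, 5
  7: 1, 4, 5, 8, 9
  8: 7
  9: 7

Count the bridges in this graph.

The edges on the cycle 7-5-4-7 are not bridges since each lies on that cycle.
But removing 8-7 disconnects 8 from 7; removing 2-3 disconnects 2 from 3; removing 9-7 disconnects 9 from 7; removing 1-7 disconnects 1 from 7 — these are bridges.
That makes 4 bridges.

4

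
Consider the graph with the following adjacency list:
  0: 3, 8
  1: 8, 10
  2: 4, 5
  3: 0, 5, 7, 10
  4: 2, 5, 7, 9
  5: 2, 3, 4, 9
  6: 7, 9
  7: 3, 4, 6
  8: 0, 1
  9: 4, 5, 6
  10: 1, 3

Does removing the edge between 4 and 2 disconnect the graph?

After removing 4-2, the path 4-5-2 still connects them, so the edge is not a bridge.

No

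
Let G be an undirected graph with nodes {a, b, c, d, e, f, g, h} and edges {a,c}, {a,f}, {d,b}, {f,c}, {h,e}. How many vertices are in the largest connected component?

g is isolated — a component by itself.
Starting from b we can reach b, d. That is one component of size 2.
Starting from e we can reach e, h. That is one component of size 2.
Starting from a we can reach a, c, f. That is one component of size 3.
The largest has 3 vertices.

3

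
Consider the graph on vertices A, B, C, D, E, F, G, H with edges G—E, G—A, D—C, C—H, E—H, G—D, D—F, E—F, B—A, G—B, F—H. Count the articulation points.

1

Removing G increases the component count from 1 to 2, so G is a cut vertex.
By contrast removing F leaves 1 component; it is not a cut vertex. No other vertex is a cut vertex either.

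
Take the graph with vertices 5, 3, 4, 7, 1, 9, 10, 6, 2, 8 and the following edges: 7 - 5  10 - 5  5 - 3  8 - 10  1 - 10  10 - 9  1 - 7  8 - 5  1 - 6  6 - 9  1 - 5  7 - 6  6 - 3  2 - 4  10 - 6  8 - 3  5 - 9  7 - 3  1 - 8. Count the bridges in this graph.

The edges on the cycle 1-8-5-7-1 are not bridges since each lies on that cycle.
But removing 2 - 4 disconnects 2 from 4 — this is a bridge.

1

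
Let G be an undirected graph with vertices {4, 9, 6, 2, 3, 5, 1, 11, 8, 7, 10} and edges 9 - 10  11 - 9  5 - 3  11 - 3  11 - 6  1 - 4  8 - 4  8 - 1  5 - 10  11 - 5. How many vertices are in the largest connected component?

7 is isolated — a component by itself.
2 is isolated — a component by itself.
Starting from 1 we can reach 1, 4, 8. That is one component of size 3.
Starting from 3 we can reach 3, 5, 6, 9, 10, 11. That is one component of size 6.
The largest has 6 vertices.

6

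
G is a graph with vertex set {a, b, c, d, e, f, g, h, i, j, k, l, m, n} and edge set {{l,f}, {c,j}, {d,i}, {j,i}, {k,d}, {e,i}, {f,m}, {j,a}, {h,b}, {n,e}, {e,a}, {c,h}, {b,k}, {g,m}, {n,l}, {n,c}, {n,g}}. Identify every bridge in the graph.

The edges on the cycle c-h-b-k-d-i-j-c are not bridges since each lies on that cycle.
Every edge lies on some cycle, so there are no bridges.

none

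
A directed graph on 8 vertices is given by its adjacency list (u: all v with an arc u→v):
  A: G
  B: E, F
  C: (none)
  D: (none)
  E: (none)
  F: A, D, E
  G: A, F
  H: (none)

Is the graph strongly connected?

There is no directed path from F to H, so the graph is not strongly connected.

No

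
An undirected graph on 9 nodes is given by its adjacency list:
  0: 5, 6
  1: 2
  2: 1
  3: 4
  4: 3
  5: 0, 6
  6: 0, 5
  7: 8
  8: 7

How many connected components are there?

4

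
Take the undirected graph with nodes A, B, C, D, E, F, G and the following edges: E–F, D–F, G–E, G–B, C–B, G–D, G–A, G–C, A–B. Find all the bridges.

The edges on the cycle G-E-F-D-G are not bridges since each lies on that cycle.
Every edge lies on some cycle, so there are no bridges.

none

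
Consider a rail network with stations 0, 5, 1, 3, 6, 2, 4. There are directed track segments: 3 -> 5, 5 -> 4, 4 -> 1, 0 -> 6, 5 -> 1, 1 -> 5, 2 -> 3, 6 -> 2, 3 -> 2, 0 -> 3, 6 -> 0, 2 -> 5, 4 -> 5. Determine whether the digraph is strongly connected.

No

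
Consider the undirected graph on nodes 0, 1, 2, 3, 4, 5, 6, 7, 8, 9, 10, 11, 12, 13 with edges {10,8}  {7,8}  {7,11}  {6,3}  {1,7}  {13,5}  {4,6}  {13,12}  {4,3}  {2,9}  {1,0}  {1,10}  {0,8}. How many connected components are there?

4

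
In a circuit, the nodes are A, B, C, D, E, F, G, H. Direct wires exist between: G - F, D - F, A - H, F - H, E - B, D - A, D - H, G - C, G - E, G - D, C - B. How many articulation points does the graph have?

Removing G increases the component count from 1 to 2, so G is a cut vertex.
By contrast removing B leaves 1 component; it is not a cut vertex. No other vertex is a cut vertex either.

1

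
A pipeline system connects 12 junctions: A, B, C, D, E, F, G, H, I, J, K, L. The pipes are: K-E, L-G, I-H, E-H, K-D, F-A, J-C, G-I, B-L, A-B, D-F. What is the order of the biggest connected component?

10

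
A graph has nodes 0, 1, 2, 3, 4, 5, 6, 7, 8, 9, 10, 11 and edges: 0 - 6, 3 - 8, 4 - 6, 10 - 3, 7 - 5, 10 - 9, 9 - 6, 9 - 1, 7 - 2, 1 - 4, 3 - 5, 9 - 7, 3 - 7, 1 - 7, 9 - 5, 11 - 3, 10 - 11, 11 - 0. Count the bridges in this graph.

The edges on the cycle 10-11-0-6-9-10 are not bridges since each lies on that cycle.
But removing 3 - 8 disconnects 3 from 8; removing 2 - 7 disconnects 2 from 7 — these are bridges.
That makes 2 bridges.

2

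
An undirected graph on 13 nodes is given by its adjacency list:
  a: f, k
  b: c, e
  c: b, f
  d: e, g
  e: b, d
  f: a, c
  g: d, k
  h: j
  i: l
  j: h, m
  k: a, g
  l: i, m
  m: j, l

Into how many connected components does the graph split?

Starting from h we can reach h, i, j, l, m. That is one component of size 5.
Starting from a we can reach a, b, c, d, e, f, g, k. That is one component of size 8.
Total: 2 components.

2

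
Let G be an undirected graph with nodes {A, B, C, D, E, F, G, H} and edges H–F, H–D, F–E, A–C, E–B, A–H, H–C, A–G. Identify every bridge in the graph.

The edges on the cycle A-H-C-A are not bridges since each lies on that cycle.
But removing H–D disconnects H from D; removing A–G disconnects A from G; removing E–B disconnects E from B; removing F–E disconnects F from E — these are bridges.
In total 5 edges are bridges.

A-G, B-E, D-H, E-F, F-H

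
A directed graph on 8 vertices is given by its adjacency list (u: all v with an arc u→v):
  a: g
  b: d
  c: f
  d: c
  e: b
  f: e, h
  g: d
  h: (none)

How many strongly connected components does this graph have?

4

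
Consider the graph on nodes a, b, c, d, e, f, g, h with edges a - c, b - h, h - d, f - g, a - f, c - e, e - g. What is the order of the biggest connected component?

5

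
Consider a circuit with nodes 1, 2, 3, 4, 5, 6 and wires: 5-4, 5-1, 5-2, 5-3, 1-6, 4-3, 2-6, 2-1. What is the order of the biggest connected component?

6

Starting from 1 we can reach 1, 2, 3, 4, 5, 6. That is one component of size 6.
The largest has 6 vertices.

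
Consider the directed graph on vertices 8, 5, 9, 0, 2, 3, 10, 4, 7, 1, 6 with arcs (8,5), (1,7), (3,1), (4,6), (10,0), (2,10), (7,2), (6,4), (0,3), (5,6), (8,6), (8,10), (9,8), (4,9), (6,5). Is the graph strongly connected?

There is no directed path from 7 to 6, so the graph is not strongly connected.

No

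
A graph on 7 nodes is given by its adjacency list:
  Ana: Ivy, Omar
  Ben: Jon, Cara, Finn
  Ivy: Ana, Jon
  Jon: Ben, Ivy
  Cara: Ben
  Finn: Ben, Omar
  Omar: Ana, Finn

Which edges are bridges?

Ben-Cara

The edges on the cycle Ben-Finn-Omar-Ana-Ivy-Jon-Ben are not bridges since each lies on that cycle.
But removing Ben-Cara disconnects Ben from Cara — this is a bridge.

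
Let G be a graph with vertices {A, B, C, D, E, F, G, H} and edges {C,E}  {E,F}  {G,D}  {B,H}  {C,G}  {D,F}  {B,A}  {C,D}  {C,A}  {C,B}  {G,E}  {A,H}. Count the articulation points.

1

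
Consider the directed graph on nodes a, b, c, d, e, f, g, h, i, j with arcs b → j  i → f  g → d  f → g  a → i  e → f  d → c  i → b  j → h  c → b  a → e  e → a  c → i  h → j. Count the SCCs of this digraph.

4

{c, d, f, g, i} are all mutually reachable — one SCC of size 5.
{a, e} are all mutually reachable — one SCC of size 2.
{h, j} are all mutually reachable — one SCC of size 2.
{b} is an SCC by itself.
That gives 4 strongly connected components.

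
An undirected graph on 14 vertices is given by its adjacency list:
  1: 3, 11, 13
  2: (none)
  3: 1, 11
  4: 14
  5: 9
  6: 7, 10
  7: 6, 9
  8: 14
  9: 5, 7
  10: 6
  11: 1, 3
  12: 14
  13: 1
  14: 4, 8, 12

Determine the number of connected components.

4

2 is isolated — a component by itself.
Starting from 1 we can reach 1, 3, 11, 13. That is one component of size 4.
Starting from 4 we can reach 4, 8, 12, 14. That is one component of size 4.
Starting from 5 we can reach 5, 6, 7, 9, 10. That is one component of size 5.
Total: 4 components.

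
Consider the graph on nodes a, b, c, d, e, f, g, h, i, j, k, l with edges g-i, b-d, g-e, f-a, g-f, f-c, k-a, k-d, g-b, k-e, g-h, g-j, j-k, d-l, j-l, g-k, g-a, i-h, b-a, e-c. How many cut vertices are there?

Removing g increases the component count from 1 to 2, so g is a cut vertex.
By contrast removing c leaves 1 component; it is not a cut vertex. No other vertex is a cut vertex either.

1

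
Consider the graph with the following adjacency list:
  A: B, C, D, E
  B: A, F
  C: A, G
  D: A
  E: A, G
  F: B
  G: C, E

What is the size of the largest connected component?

Starting from A we can reach A, B, C, D, E, F, G. That is one component of size 7.
The largest has 7 vertices.

7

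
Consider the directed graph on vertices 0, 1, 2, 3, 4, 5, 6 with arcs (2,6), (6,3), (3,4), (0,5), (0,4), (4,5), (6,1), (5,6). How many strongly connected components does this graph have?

4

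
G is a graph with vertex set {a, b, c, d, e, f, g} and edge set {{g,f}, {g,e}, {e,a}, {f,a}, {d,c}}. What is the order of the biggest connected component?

b is isolated — a component by itself.
Starting from c we can reach c, d. That is one component of size 2.
Starting from a we can reach a, e, f, g. That is one component of size 4.
The largest has 4 vertices.

4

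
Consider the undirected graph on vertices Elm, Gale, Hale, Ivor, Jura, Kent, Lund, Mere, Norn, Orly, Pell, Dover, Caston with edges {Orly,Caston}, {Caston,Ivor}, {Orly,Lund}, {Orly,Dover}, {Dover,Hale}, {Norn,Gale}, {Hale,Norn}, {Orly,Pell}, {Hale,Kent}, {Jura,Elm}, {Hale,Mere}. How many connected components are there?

2

Starting from Elm we can reach Elm, Jura. That is one component of size 2.
Starting from Gale we can reach Gale, Hale, Ivor, Kent, Lund, Mere, Norn, Orly, Pell, Dover, Caston. That is one component of size 11.
Total: 2 components.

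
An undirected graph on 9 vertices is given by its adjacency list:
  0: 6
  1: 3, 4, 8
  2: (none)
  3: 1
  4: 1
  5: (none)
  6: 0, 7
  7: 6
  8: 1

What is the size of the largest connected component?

2 is isolated — a component by itself.
5 is isolated — a component by itself.
Starting from 0 we can reach 0, 6, 7. That is one component of size 3.
Starting from 1 we can reach 1, 3, 4, 8. That is one component of size 4.
The largest has 4 vertices.

4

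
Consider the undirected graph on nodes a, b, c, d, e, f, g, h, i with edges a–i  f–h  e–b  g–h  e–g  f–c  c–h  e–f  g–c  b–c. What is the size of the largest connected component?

6

d is isolated — a component by itself.
Starting from a we can reach a, i. That is one component of size 2.
Starting from b we can reach b, c, e, f, g, h. That is one component of size 6.
The largest has 6 vertices.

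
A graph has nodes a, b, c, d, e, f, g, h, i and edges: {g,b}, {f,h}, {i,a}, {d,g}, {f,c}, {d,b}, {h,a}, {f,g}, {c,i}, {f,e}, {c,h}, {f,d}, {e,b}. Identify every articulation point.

f

Removing f increases the component count from 1 to 2, so f is a cut vertex.
By contrast removing e leaves 1 component; it is not a cut vertex. No other vertex is a cut vertex either.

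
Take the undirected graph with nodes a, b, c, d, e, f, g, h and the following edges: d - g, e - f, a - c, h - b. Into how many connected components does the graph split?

4

Starting from d we can reach d, g. That is one component of size 2.
Starting from e we can reach e, f. That is one component of size 2.
Starting from b we can reach b, h. That is one component of size 2.
Starting from a we can reach a, c. That is one component of size 2.
Total: 4 components.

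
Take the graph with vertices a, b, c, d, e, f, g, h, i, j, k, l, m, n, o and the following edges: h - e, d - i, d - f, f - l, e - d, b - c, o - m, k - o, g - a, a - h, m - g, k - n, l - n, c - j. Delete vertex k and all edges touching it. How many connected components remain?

With k gone, the remaining components are: {b, c, j}; {a, d, e, f, g, h, i, l, m, n, o}.
That is 2 components.

2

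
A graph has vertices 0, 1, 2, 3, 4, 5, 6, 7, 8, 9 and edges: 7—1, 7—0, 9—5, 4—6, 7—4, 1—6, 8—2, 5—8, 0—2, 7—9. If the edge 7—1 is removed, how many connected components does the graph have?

2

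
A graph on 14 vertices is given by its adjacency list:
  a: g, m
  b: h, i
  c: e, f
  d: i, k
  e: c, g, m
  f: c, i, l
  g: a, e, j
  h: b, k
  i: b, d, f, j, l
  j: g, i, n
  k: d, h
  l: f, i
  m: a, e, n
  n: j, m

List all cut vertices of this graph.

Removing i increases the component count from 1 to 2, so i is a cut vertex.
By contrast removing g leaves 1 component; it is not a cut vertex. No other vertex is a cut vertex either.

i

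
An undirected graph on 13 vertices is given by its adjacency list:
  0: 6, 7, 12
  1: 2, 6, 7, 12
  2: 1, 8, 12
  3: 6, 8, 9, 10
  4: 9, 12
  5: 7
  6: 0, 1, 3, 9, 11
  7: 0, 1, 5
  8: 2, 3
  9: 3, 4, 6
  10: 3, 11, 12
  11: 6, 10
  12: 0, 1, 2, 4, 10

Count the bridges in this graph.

The edges on the cycle 1-12-10-11-6-1 are not bridges since each lies on that cycle.
But removing 5-7 disconnects 5 from 7 — this is a bridge.

1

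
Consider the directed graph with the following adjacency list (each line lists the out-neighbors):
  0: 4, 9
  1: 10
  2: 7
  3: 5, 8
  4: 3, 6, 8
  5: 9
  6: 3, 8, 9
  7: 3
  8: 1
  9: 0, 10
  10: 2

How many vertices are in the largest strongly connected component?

11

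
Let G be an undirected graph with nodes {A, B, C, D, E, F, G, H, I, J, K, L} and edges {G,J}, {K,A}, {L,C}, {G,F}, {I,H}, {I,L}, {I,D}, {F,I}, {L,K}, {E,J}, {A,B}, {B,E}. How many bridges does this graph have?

3

The edges on the cycle G-F-I-L-K-A-B-E-J-G are not bridges since each lies on that cycle.
But removing H - I disconnects H from I; removing C - L disconnects C from L; removing I - D disconnects I from D — these are bridges.
That makes 3 bridges.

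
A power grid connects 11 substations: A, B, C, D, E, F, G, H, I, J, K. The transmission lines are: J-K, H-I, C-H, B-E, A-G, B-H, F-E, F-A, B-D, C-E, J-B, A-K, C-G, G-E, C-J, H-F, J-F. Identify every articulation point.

B, H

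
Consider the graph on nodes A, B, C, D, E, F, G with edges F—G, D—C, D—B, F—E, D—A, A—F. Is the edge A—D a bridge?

Yes

Removing A—D leaves no path between A and D: the component count goes from 1 to 2. So it is a bridge.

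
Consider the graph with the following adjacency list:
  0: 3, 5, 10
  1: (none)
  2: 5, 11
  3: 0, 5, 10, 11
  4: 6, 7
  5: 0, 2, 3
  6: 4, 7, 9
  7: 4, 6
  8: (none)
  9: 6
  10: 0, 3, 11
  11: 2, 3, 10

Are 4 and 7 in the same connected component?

Yes

From 4 we can reach 4, 6, 7, 9, which includes 7.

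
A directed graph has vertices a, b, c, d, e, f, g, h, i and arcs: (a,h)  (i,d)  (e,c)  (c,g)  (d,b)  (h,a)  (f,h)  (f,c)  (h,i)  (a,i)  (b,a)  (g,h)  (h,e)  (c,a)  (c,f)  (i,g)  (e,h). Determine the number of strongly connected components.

1

{a, b, c, d, e, f, g, h, i} are all mutually reachable — one SCC of size 9.
That gives 1 strongly connected component.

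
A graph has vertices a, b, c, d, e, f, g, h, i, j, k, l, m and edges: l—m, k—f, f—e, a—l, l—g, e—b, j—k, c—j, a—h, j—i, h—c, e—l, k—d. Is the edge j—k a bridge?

After removing j—k, the path j-c-h-a-l-e-f-k still connects them, so the edge is not a bridge.

No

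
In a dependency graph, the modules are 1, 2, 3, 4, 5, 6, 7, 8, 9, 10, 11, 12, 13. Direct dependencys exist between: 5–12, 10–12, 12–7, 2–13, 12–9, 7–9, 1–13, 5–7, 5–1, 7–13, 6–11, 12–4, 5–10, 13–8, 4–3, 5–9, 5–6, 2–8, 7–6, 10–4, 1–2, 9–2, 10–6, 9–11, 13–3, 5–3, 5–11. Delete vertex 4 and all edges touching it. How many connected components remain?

With 4 gone, the remaining components are: {1, 2, 3, 5, 6, 7, 8, 9, 10, 11, 12, 13}.
That is 1 component.

1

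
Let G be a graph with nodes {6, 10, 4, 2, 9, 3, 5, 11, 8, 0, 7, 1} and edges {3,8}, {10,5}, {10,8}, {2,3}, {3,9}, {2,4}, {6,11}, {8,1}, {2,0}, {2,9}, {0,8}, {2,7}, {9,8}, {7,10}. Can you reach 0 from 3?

From 3 we can reach 0, 1, 2, 3, 4, 5, 7, 8, 9, 10, which includes 0.

Yes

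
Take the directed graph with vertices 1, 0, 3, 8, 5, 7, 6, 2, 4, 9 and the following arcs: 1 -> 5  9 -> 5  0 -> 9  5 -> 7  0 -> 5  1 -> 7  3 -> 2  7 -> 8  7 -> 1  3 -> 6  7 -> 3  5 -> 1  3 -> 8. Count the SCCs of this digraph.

{1, 5, 7} are all mutually reachable — one SCC of size 3.
{3} is an SCC by itself.
{9} is an SCC by itself.
{8} is an SCC by itself.
{0} is an SCC by itself.
(and 3 more singleton SCCs)
That gives 8 strongly connected components.

8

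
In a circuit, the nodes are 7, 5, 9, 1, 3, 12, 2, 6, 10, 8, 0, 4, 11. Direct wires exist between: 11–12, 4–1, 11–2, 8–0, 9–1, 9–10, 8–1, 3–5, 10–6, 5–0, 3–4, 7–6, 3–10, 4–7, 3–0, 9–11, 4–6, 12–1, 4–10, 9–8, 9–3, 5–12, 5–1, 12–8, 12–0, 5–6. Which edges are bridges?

11-2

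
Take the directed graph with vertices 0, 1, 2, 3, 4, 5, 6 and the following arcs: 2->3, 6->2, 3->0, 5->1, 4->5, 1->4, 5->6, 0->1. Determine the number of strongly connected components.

{0, 1, 2, 3, 4, 5, 6} are all mutually reachable — one SCC of size 7.
That gives 1 strongly connected component.

1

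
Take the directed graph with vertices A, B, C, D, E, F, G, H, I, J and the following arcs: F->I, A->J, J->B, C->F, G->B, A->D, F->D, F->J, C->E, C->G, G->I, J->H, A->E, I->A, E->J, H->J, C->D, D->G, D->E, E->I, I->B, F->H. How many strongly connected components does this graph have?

{A, D, E, G, I} are all mutually reachable — one SCC of size 5.
{H, J} are all mutually reachable — one SCC of size 2.
{F} is an SCC by itself.
{C} is an SCC by itself.
{B} is an SCC by itself.
That gives 5 strongly connected components.

5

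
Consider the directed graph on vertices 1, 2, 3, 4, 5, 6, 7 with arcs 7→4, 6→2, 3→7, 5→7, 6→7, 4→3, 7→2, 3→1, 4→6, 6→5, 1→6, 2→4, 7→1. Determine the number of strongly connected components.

1

{1, 2, 3, 4, 5, 6, 7} are all mutually reachable — one SCC of size 7.
That gives 1 strongly connected component.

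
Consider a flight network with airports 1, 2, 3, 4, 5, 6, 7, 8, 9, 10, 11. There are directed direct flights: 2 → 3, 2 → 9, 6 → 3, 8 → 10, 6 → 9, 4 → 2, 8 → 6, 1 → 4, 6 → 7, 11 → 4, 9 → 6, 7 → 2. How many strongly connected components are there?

{2, 6, 7, 9} are all mutually reachable — one SCC of size 4.
{10} is an SCC by itself.
{5} is an SCC by itself.
{4} is an SCC by itself.
{8} is an SCC by itself.
(and 3 more singleton SCCs)
That gives 8 strongly connected components.

8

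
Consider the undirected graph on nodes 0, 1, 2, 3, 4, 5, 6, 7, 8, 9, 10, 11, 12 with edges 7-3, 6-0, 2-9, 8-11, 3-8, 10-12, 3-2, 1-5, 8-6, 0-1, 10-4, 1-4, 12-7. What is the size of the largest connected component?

13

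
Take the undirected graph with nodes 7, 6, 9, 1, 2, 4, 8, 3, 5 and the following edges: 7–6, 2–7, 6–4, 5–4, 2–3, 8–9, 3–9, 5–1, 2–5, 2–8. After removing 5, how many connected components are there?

With 5 gone, the remaining components are: {1}; {2, 3, 4, 6, 7, 8, 9}.
That is 2 components.

2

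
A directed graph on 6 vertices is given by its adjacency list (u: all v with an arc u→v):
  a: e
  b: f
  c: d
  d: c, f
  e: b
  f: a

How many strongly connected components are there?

{a, b, e, f} are all mutually reachable — one SCC of size 4.
{c, d} are all mutually reachable — one SCC of size 2.
That gives 2 strongly connected components.

2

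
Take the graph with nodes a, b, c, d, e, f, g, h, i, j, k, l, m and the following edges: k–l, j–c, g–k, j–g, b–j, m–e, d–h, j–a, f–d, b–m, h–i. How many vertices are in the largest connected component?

Starting from d we can reach d, f, h, i. That is one component of size 4.
Starting from a we can reach a, b, c, e, g, j, k, l, m. That is one component of size 9.
The largest has 9 vertices.

9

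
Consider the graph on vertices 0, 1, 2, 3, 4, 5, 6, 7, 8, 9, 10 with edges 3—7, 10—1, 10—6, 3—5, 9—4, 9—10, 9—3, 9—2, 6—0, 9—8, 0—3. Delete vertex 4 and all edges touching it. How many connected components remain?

1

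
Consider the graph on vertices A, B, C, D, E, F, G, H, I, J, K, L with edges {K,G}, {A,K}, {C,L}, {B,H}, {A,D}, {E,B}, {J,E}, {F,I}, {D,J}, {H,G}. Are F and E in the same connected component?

The component containing F is {F, I}, and E is not in it.

No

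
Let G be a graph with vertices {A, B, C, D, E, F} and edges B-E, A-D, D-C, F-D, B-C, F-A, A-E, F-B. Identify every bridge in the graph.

none

The edges on the cycle F-A-D-F are not bridges since each lies on that cycle.
Every edge lies on some cycle, so there are no bridges.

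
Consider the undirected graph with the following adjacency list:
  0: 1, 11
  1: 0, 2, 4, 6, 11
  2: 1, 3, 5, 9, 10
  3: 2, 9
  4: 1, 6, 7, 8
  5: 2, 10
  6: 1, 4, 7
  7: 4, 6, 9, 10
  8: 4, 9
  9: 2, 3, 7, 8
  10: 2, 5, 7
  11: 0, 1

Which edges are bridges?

none

The edges on the cycle 4-8-9-3-2-1-4 are not bridges since each lies on that cycle.
Every edge lies on some cycle, so there are no bridges.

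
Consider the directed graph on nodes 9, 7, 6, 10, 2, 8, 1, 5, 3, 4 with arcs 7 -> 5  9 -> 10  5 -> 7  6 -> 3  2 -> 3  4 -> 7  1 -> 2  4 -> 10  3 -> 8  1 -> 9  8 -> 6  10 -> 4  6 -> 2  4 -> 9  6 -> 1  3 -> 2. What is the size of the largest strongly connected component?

5

{1, 2, 3, 6, 8} are all mutually reachable — one SCC of size 5.
{4, 9, 10} are all mutually reachable — one SCC of size 3.
{5, 7} are all mutually reachable — one SCC of size 2.
The largest has 5 vertices.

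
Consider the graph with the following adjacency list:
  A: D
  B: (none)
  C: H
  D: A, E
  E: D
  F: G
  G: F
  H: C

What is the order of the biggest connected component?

3

B is isolated — a component by itself.
Starting from C we can reach C, H. That is one component of size 2.
Starting from F we can reach F, G. That is one component of size 2.
Starting from A we can reach A, D, E. That is one component of size 3.
The largest has 3 vertices.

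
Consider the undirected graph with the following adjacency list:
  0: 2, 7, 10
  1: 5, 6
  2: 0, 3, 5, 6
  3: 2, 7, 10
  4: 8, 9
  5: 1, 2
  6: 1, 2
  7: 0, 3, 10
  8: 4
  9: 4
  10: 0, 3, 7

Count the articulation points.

Removing 2 increases the component count from 2 to 3, so 2 is a cut vertex.
Removing 4 increases the component count from 2 to 3, so 4 is a cut vertex.
By contrast removing 6 leaves 2 components; it is not a cut vertex. No other vertex is a cut vertex either.

2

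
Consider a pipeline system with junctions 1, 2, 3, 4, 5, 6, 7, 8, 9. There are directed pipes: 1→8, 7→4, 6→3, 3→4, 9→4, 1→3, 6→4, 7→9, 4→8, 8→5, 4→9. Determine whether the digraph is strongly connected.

There is no directed path from 4 to 3, so the graph is not strongly connected.

No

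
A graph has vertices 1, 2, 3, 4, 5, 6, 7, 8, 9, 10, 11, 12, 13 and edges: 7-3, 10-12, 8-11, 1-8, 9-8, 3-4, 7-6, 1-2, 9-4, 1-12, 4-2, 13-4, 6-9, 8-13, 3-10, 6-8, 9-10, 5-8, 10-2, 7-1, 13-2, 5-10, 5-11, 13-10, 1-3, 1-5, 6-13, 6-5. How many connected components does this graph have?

1

Starting from 1 we can reach 1, 2, 3, 4, 5, 6, 7, 8, 9, 10, 11, 12, 13. That is one component of size 13.
Total: 1 component.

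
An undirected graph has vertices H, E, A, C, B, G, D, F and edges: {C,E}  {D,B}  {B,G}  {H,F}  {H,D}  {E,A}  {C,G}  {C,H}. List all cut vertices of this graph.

Removing C increases the component count from 1 to 2, so C is a cut vertex.
Removing E increases the component count from 1 to 2, so E is a cut vertex.
Removing H increases the component count from 1 to 2, so H is a cut vertex.
By contrast removing A leaves 1 component; it is not a cut vertex. No other vertex is a cut vertex either.

C, E, H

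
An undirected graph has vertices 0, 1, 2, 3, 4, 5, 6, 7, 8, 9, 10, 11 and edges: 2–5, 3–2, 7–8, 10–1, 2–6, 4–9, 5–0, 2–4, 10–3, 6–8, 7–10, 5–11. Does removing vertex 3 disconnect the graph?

Deleting 3 leaves 1 component (was 1) (its neighbors 2, 10 remain connected to each other), so 3 is not a cut vertex.

No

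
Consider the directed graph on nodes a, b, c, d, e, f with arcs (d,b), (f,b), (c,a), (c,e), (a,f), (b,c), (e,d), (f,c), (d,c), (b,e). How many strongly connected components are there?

1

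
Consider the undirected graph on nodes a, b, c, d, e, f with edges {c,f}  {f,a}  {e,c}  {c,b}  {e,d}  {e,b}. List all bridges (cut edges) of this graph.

The edges on the cycle e-c-b-e are not bridges since each lies on that cycle.
But removing f—a disconnects f from a; removing c—f disconnects c from f; removing e—d disconnects e from d — these are bridges.

a-f, c-f, d-e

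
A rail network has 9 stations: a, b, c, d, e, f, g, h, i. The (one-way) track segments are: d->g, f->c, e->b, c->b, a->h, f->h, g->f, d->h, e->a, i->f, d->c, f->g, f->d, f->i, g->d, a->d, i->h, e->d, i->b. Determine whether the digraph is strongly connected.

There is no directed path from c to g, so the graph is not strongly connected.

No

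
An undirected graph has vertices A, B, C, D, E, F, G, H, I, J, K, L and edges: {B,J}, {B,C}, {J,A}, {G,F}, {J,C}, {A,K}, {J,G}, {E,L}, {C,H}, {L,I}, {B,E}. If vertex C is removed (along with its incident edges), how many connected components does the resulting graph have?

With C gone, the remaining components are: {D}; {H}; {A, B, E, F, G, I, J, K, L}.
That is 3 components.

3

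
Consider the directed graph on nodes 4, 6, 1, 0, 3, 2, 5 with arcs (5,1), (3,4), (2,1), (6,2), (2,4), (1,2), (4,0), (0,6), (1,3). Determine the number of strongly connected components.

2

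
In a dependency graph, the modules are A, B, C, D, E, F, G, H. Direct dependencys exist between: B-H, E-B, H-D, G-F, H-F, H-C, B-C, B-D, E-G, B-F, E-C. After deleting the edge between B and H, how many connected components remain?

B and H are still connected via B-F-H, so the component count stays at 2.

2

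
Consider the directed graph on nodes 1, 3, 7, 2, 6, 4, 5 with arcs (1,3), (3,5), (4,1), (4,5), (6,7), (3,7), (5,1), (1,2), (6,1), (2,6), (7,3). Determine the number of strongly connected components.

{1, 2, 3, 5, 6, 7} are all mutually reachable — one SCC of size 6.
{4} is an SCC by itself.
That gives 2 strongly connected components.

2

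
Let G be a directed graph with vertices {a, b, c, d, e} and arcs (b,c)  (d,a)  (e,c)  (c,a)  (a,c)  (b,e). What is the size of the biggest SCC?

2

{a, c} are all mutually reachable — one SCC of size 2.
{b} is an SCC by itself.
{e} is an SCC by itself.
{d} is an SCC by itself.
The largest has 2 vertices.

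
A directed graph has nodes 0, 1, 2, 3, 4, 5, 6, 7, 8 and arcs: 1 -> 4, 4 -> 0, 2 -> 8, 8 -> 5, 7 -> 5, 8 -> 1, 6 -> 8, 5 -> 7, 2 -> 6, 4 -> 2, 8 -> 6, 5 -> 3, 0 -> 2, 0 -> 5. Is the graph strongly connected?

No

There is no directed path from 3 to 6, so the graph is not strongly connected.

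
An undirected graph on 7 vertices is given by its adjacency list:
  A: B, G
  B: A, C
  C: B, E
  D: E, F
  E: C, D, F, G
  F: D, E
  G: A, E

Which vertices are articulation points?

E

Removing E increases the component count from 1 to 2, so E is a cut vertex.
By contrast removing A leaves 1 component; it is not a cut vertex. No other vertex is a cut vertex either.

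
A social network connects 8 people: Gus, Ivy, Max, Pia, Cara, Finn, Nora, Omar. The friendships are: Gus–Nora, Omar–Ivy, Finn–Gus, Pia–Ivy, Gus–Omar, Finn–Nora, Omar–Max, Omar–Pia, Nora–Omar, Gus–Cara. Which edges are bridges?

The edges on the cycle Finn-Gus-Omar-Nora-Finn are not bridges since each lies on that cycle.
But removing Cara–Gus disconnects Cara from Gus; removing Omar–Max disconnects Omar from Max — these are bridges.

Cara-Gus, Max-Omar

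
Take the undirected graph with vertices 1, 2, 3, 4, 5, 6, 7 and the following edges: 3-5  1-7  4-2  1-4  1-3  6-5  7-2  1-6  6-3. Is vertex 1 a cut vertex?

Deleting 1 raises the number of components from 1 to 2, so 1 is a cut vertex.

Yes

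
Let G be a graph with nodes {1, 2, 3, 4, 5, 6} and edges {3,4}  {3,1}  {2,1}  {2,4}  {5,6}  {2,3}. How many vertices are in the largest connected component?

Starting from 5 we can reach 5, 6. That is one component of size 2.
Starting from 1 we can reach 1, 2, 3, 4. That is one component of size 4.
The largest has 4 vertices.

4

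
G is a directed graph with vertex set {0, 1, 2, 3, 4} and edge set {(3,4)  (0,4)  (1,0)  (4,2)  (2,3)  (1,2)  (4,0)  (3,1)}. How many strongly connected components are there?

1

{0, 1, 2, 3, 4} are all mutually reachable — one SCC of size 5.
That gives 1 strongly connected component.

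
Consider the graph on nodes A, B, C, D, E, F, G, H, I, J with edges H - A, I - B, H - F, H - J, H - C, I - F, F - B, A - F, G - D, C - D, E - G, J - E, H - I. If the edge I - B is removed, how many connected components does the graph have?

I and B are still connected via I-F-B, so the component count stays at 1.

1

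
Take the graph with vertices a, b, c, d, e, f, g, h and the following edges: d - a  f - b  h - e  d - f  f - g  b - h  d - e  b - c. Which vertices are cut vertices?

b, d, f

Removing b increases the component count from 1 to 2, so b is a cut vertex.
Removing d increases the component count from 1 to 2, so d is a cut vertex.
Removing f increases the component count from 1 to 2, so f is a cut vertex.
By contrast removing a leaves 1 component; it is not a cut vertex. No other vertex is a cut vertex either.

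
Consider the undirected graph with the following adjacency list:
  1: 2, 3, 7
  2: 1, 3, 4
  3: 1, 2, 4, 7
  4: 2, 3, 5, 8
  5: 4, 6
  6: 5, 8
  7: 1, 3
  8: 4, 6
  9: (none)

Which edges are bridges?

none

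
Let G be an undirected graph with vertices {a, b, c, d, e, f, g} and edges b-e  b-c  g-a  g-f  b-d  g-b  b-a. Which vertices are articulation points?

b, g

Removing b increases the component count from 1 to 4, so b is a cut vertex.
Removing g increases the component count from 1 to 2, so g is a cut vertex.
By contrast removing d leaves 1 component; it is not a cut vertex. No other vertex is a cut vertex either.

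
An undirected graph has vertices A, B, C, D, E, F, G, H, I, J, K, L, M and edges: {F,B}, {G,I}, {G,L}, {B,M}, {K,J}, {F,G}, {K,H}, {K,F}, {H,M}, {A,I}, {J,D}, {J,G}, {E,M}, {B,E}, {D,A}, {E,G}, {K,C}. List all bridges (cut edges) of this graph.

C-K, G-L

The edges on the cycle K-F-B-E-G-I-A-D-J-K are not bridges since each lies on that cycle.
But removing K—C disconnects K from C; removing G—L disconnects G from L — these are bridges.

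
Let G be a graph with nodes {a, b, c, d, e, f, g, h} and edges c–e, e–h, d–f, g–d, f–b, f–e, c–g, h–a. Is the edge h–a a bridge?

Yes

Removing h–a leaves no path between h and a: the component count goes from 1 to 2. So it is a bridge.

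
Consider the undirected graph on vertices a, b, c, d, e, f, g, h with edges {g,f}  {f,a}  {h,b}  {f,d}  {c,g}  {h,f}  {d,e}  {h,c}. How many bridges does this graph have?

The edges on the cycle h-c-g-f-h are not bridges since each lies on that cycle.
But removing f - d disconnects f from d; removing d - e disconnects d from e; removing f - a disconnects f from a; removing h - b disconnects h from b — these are bridges.
That makes 4 bridges.

4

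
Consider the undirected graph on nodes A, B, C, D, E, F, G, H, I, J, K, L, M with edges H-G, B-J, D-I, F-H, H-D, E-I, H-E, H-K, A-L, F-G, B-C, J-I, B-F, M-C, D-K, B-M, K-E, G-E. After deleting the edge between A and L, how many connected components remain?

3

Before removal there are 2 components.
A-L is a bridge — removing it separates A's side from L's side.
After removal: 3 components.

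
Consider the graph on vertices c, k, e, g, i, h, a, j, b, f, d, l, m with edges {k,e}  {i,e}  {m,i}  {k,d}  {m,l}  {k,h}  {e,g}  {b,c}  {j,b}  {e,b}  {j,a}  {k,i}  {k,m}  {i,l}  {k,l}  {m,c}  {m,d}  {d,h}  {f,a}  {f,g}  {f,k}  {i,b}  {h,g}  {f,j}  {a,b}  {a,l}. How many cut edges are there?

0

The edges on the cycle f-j-a-f are not bridges since each lies on that cycle.
Every edge lies on some cycle, so there are no bridges.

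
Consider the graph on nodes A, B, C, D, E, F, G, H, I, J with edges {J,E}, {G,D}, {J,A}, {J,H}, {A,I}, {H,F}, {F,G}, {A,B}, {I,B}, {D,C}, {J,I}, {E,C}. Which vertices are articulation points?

Removing J increases the component count from 1 to 2, so J is a cut vertex.
By contrast removing A leaves 1 component; it is not a cut vertex. No other vertex is a cut vertex either.

J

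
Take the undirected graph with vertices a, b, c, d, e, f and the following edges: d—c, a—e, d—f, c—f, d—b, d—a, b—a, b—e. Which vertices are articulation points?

d

Removing d increases the component count from 1 to 2, so d is a cut vertex.
By contrast removing f leaves 1 component; it is not a cut vertex. No other vertex is a cut vertex either.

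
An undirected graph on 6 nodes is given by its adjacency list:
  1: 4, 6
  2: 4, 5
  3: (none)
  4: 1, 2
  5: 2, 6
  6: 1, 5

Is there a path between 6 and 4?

From 6 we can reach 1, 2, 4, 5, 6, which includes 4.

Yes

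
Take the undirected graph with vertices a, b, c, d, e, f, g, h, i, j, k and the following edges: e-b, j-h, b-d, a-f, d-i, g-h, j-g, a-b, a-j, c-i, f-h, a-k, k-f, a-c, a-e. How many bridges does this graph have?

The edges on the cycle a-e-b-a are not bridges since each lies on that cycle.
Every edge lies on some cycle, so there are no bridges.

0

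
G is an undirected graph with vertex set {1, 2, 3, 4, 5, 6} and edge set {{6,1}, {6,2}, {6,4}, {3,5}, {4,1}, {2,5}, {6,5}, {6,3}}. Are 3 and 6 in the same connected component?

Yes

From 3 we can reach 1, 2, 3, 4, 5, 6, which includes 6.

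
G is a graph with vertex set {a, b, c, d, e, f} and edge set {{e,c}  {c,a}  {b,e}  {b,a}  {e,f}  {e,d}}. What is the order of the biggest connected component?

Starting from a we can reach a, b, c, d, e, f. That is one component of size 6.
The largest has 6 vertices.

6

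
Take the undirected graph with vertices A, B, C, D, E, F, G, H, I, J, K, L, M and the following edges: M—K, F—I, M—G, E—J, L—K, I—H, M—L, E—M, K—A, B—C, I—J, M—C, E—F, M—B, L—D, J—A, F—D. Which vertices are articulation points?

Removing I increases the component count from 1 to 2, so I is a cut vertex.
Removing M increases the component count from 1 to 3, so M is a cut vertex.
By contrast removing E leaves 1 component; it is not a cut vertex. No other vertex is a cut vertex either.

I, M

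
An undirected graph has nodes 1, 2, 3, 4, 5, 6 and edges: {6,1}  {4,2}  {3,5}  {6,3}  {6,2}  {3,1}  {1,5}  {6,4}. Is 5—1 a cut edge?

After removing 5—1, the path 5-3-1 still connects them, so the edge is not a bridge.

No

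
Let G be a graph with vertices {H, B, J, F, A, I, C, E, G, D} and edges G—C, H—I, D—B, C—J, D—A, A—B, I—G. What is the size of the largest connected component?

F is isolated — a component by itself.
E is isolated — a component by itself.
Starting from A we can reach A, B, D. That is one component of size 3.
Starting from C we can reach C, G, H, I, J. That is one component of size 5.
The largest has 5 vertices.

5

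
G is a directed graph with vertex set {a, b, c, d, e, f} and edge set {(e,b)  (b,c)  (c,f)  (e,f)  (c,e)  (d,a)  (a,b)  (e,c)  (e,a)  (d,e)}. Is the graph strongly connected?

There is no directed path from a to d, so the graph is not strongly connected.

No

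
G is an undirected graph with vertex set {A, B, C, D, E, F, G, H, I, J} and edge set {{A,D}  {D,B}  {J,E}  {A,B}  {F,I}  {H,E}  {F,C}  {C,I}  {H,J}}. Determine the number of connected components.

G is isolated — a component by itself.
Starting from A we can reach A, B, D. That is one component of size 3.
Starting from C we can reach C, F, I. That is one component of size 3.
Starting from E we can reach E, H, J. That is one component of size 3.
Total: 4 components.

4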